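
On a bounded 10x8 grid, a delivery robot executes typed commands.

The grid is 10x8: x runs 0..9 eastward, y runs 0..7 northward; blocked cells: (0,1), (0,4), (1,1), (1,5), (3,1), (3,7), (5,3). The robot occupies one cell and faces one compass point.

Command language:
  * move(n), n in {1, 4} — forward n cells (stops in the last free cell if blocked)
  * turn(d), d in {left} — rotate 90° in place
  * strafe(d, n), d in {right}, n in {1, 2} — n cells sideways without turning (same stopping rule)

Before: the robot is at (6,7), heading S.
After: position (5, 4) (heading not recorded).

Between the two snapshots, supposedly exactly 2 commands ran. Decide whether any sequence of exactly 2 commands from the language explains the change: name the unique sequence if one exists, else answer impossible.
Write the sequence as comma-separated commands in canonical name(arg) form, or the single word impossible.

strafe(right, 1), move(4)

key: running move(4) before strafe(right, 1) would end elsewhere — order is forced
begin: at (6,7), heading S
[1] after strafe(right, 1): at (5,7), heading S
[2] after move(4): at (5,4), heading S
all 25 alternatives checked — unique.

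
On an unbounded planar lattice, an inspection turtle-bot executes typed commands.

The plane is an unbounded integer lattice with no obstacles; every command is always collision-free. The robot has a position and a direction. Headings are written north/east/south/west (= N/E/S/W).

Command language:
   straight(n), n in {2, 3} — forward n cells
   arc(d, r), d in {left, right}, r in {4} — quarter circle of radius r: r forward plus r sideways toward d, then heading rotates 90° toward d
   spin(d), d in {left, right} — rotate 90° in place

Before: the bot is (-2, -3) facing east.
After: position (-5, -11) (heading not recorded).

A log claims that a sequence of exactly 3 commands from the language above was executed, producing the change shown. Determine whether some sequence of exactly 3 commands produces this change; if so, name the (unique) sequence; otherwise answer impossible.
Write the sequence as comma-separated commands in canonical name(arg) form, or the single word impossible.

key: order matters: swapping arc(right, 4) and straight(3) lands elsewhere
initial: (-2, -3) facing east
1. arc(right, 4) → (2, -7) facing south
2. arc(right, 4) → (-2, -11) facing west
3. straight(3) → (-5, -11) facing west
no other 3-command option fits: unique.

arc(right, 4), arc(right, 4), straight(3)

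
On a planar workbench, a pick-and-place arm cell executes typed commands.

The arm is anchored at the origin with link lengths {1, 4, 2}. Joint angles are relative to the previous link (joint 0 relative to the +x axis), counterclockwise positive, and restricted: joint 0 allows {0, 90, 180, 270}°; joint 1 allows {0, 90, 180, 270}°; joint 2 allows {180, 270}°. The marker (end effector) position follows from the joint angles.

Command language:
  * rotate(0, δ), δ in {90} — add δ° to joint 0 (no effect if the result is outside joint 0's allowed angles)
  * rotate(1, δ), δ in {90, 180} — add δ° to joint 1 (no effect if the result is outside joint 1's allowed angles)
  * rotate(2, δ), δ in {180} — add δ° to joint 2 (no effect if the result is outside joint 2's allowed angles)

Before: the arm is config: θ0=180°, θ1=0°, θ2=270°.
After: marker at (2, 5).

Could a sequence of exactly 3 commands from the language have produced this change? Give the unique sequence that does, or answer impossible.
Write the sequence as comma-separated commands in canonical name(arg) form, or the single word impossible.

t0: config: θ0=180°, θ1=0°, θ2=270°
step 1 (rotate(0, 90)): config: θ0=270°, θ1=0°, θ2=270°
step 2 (rotate(0, 90)): config: θ0=0°, θ1=0°, θ2=270°
step 3 (rotate(0, 90)): config: θ0=90°, θ1=0°, θ2=270°
all 64 alternatives checked — unique.

rotate(0, 90), rotate(0, 90), rotate(0, 90)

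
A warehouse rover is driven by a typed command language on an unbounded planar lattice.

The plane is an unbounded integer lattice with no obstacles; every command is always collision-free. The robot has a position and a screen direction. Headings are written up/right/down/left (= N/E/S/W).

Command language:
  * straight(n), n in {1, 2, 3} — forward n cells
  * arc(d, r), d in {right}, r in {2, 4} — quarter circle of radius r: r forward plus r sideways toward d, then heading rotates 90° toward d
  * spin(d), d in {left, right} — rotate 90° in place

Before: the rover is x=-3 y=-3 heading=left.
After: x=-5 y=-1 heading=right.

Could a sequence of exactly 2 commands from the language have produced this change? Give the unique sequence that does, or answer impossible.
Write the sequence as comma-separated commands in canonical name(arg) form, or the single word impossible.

arc(right, 2), spin(right)

key: cell and facing (now E) both changed — the 2 commands mix motion and turning
initial: x=-3 y=-3 heading=left
1. arc(right, 2) → x=-5 y=-1 heading=up
2. spin(right) → x=-5 y=-1 heading=right
no other 2-command option fits: unique.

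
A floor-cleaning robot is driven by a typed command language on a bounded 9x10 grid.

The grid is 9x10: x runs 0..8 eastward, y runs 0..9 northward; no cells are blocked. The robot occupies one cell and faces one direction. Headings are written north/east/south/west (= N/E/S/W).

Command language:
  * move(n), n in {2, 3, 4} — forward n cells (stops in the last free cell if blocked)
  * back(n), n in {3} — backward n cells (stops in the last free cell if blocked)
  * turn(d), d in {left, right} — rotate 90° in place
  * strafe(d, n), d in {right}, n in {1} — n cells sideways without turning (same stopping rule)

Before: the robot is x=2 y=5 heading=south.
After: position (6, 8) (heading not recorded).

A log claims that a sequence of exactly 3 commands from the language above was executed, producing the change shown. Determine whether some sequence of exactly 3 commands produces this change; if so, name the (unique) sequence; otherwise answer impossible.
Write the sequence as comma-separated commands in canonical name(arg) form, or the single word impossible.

back(3), turn(left), move(4)

key: running move(4) before back(3) would end elsewhere — order is forced
start: x=2 y=5 heading=south
t=1 back(3) ⇒ x=2 y=8 heading=south
t=2 turn(left) ⇒ x=2 y=8 heading=east
t=3 move(4) ⇒ x=6 y=8 heading=east
all 343 alternatives checked — unique.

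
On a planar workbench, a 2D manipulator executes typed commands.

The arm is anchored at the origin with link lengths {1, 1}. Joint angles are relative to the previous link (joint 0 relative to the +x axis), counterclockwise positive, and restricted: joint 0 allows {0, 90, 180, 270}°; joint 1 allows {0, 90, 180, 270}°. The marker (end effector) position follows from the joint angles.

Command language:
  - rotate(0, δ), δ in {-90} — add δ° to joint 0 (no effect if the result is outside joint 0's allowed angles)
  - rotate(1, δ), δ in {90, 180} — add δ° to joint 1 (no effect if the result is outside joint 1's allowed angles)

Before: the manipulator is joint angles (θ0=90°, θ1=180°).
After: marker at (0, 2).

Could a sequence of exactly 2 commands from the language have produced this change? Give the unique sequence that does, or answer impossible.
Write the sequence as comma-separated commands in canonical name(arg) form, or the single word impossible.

rotate(1, 90), rotate(1, 90)

from: joint angles (θ0=90°, θ1=180°)
step 1 (rotate(1, 90)): joint angles (θ0=90°, θ1=270°)
step 2 (rotate(1, 90)): joint angles (θ0=90°, θ1=0°)
all 9 alternatives checked — unique.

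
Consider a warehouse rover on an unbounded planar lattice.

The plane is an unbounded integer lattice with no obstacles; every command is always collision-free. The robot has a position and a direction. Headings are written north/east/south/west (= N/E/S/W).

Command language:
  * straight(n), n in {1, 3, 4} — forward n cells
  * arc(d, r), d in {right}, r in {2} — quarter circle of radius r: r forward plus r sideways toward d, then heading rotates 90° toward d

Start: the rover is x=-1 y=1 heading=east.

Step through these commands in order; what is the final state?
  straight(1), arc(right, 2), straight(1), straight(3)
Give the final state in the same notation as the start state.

start: x=-1 y=1 heading=east
t=1 straight(1) ⇒ x=0 y=1 heading=east
t=2 arc(right, 2) ⇒ x=2 y=-1 heading=south
t=3 straight(1) ⇒ x=2 y=-2 heading=south
t=4 straight(3) ⇒ x=2 y=-5 heading=south

x=2 y=-5 heading=south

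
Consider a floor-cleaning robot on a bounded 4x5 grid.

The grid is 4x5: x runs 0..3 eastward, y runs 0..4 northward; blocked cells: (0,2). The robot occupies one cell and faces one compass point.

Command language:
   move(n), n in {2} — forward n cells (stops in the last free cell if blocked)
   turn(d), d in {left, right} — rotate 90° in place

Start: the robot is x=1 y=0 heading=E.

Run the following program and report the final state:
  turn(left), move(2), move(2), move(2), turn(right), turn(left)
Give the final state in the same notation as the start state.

x=1 y=4 heading=N

start: x=1 y=0 heading=E
[1] after turn(left): x=1 y=0 heading=N
[2] after move(2): x=1 y=2 heading=N
[3] after move(2): x=1 y=4 heading=N
[4] after move(2): x=1 y=4 heading=N
[5] after turn(right): x=1 y=4 heading=E
[6] after turn(left): x=1 y=4 heading=N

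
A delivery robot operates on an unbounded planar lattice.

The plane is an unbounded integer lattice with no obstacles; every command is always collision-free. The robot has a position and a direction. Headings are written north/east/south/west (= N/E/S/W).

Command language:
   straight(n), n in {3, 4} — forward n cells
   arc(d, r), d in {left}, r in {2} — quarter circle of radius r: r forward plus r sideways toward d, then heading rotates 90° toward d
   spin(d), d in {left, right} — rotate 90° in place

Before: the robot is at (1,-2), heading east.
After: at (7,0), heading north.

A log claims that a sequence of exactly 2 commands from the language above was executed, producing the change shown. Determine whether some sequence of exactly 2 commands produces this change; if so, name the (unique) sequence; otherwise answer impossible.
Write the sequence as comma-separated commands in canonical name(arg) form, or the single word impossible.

key: order matters: swapping straight(4) and arc(left, 2) lands elsewhere
initial: at (1,-2), heading east
1. straight(4) → at (5,-2), heading east
2. arc(left, 2) → at (7,0), heading north
no rival 2-sequence matches.

straight(4), arc(left, 2)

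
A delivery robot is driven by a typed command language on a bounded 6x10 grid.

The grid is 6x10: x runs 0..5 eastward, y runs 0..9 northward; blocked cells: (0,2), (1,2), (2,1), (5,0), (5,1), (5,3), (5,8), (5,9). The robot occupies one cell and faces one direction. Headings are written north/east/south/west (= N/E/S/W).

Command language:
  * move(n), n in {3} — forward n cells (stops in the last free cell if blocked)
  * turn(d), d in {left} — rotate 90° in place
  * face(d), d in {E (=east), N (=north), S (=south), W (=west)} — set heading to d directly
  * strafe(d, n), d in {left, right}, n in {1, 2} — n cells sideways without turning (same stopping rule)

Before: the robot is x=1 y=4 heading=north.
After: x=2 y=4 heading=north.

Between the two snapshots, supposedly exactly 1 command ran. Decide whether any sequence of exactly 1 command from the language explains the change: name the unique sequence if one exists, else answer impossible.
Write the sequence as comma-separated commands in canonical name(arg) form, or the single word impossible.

strafe(right, 1)

key: heading stays N — the single command does not turn
start: x=1 y=4 heading=north
1. strafe(right, 1) → x=2 y=4 heading=north
all 10 alternatives checked — unique.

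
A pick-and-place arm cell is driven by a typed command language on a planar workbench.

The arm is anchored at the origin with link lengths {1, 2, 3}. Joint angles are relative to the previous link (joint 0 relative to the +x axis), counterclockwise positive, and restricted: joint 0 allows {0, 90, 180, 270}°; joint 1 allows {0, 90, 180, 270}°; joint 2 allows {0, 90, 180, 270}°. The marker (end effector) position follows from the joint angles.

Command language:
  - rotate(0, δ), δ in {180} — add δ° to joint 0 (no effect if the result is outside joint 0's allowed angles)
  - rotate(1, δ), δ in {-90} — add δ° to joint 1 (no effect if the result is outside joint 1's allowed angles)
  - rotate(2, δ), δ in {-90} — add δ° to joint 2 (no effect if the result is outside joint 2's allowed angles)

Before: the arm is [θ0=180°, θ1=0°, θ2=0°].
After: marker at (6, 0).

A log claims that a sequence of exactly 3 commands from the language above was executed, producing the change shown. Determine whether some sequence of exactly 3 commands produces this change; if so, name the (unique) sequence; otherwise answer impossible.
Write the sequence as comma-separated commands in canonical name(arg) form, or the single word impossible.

rotate(0, 180), rotate(0, 180), rotate(0, 180)

initial: [θ0=180°, θ1=0°, θ2=0°]
[1] after rotate(0, 180): [θ0=0°, θ1=0°, θ2=0°]
[2] after rotate(0, 180): [θ0=180°, θ1=0°, θ2=0°]
[3] after rotate(0, 180): [θ0=0°, θ1=0°, θ2=0°]
uniquely the one of 27 3-step routes that fits.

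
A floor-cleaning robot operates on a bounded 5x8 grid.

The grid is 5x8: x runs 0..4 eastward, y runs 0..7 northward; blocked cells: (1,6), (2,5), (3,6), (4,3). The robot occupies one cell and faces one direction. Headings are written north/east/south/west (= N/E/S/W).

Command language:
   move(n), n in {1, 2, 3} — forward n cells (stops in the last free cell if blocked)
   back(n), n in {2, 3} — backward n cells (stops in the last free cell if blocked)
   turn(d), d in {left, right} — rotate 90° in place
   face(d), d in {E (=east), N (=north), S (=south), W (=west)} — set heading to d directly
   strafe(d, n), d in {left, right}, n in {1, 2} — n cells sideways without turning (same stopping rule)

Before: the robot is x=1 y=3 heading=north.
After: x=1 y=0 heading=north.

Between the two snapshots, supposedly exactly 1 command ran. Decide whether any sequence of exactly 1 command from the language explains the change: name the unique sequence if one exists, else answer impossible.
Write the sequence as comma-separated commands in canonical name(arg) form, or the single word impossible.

back(3)

key: still facing N — the one step turns nothing
begin: x=1 y=3 heading=north
t=1 back(3) ⇒ x=1 y=0 heading=north
no other 1-command option fits: unique.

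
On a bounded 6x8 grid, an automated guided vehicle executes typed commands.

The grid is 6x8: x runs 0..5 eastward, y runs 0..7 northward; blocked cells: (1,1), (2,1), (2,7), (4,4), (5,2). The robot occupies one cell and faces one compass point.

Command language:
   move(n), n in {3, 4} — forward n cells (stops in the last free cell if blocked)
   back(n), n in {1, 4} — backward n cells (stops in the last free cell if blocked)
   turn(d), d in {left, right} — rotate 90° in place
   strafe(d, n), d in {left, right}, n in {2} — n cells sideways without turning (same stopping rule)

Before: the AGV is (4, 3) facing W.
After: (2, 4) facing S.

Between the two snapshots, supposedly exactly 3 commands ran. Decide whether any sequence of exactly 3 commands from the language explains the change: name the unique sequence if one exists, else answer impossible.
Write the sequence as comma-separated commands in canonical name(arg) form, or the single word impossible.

key: order matters: swapping turn(left) and back(1) lands elsewhere
start: (4, 3) facing W
t=1 turn(left) ⇒ (4, 3) facing S
t=2 strafe(right, 2) ⇒ (2, 3) facing S
t=3 back(1) ⇒ (2, 4) facing S
no other 3-command option fits: unique.

turn(left), strafe(right, 2), back(1)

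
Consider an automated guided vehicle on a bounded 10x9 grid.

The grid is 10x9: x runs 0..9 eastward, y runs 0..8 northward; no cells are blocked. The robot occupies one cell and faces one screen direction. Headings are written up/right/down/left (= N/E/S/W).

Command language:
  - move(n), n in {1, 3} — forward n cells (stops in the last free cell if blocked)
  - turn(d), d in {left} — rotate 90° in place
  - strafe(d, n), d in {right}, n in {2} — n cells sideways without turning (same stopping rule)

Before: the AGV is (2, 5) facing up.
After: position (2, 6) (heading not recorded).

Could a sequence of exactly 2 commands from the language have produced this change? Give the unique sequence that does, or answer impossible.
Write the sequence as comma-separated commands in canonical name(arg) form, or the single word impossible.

key: running turn(left) before move(1) would end elsewhere — order is forced
initial: (2, 5) facing up
t=1 move(1) ⇒ (2, 6) facing up
t=2 turn(left) ⇒ (2, 6) facing left
no other 2-command option fits: unique.

move(1), turn(left)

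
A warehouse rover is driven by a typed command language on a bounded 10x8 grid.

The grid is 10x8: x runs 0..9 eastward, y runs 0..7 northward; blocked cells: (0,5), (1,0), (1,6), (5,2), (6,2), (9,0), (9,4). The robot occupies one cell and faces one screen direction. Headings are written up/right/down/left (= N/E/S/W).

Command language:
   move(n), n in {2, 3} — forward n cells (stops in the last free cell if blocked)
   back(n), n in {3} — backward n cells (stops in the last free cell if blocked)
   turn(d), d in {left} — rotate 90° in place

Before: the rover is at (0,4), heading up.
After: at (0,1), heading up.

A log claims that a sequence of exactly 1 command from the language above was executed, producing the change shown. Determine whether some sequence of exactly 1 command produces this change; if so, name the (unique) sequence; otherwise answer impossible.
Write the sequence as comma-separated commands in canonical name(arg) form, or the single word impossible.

key: still facing N — the one step turns nothing
t0: at (0,4), heading up
step 1 (back(3)): at (0,1), heading up
no rival 1-sequence matches.

back(3)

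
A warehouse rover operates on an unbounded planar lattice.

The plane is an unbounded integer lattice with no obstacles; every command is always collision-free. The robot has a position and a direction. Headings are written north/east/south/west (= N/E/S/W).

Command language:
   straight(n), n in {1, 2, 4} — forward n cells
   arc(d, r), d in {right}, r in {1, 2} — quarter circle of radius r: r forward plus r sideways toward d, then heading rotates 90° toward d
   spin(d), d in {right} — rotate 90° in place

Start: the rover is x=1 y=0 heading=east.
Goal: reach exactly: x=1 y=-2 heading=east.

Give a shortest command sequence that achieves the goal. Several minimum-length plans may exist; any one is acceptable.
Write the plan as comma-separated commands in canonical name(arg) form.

arc(right, 1), arc(right, 1), spin(right), spin(right)

start: x=1 y=0 heading=east
step 1 (arc(right, 1)): x=2 y=-1 heading=south
step 2 (arc(right, 1)): x=1 y=-2 heading=west
step 3 (spin(right)): x=1 y=-2 heading=north
step 4 (spin(right)): x=1 y=-2 heading=east
minimal: 4 command(s), checked below 4.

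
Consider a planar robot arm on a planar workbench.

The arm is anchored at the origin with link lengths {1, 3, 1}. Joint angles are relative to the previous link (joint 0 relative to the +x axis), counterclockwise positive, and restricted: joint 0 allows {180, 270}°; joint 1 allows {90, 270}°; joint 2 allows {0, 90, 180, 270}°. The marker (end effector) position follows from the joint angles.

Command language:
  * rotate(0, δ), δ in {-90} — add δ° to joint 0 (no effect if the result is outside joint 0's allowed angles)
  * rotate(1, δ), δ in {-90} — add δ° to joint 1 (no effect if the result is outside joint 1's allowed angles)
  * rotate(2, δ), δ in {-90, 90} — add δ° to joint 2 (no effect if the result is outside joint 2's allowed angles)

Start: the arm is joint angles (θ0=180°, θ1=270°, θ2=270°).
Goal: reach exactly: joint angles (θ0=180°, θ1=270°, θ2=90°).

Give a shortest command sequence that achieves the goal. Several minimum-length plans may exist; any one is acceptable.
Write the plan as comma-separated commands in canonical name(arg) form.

rotate(2, -90), rotate(2, -90)

initial: joint angles (θ0=180°, θ1=270°, θ2=270°)
1. rotate(2, -90) → joint angles (θ0=180°, θ1=270°, θ2=180°)
2. rotate(2, -90) → joint angles (θ0=180°, θ1=270°, θ2=90°)
no 1-step plan works, so 2 is optimal.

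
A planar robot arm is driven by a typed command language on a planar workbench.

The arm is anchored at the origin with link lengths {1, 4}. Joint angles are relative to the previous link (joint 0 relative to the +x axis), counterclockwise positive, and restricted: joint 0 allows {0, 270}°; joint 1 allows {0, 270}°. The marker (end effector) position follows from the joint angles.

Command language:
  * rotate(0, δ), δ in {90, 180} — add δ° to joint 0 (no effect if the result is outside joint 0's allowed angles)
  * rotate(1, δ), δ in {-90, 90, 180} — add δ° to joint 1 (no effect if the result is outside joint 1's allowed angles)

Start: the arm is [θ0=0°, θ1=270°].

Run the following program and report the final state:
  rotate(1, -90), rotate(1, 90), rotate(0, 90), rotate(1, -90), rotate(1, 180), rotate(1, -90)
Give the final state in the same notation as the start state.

[θ0=0°, θ1=270°]

initial: [θ0=0°, θ1=270°]
step 1 (rotate(1, -90)): [θ0=0°, θ1=270°]
step 2 (rotate(1, 90)): [θ0=0°, θ1=0°]
step 3 (rotate(0, 90)): [θ0=0°, θ1=0°]
step 4 (rotate(1, -90)): [θ0=0°, θ1=270°]
step 5 (rotate(1, 180)): [θ0=0°, θ1=270°]
step 6 (rotate(1, -90)): [θ0=0°, θ1=270°]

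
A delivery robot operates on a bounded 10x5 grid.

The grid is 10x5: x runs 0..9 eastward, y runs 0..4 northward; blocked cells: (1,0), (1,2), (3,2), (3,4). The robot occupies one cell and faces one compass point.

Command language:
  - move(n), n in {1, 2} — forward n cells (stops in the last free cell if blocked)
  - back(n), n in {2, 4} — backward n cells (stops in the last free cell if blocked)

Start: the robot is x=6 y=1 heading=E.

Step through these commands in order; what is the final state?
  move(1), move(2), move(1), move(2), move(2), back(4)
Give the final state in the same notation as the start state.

x=5 y=1 heading=E

from: x=6 y=1 heading=E
1. move(1) → x=7 y=1 heading=E
2. move(2) → x=9 y=1 heading=E
3. move(1) → x=9 y=1 heading=E
4. move(2) → x=9 y=1 heading=E
5. move(2) → x=9 y=1 heading=E
6. back(4) → x=5 y=1 heading=E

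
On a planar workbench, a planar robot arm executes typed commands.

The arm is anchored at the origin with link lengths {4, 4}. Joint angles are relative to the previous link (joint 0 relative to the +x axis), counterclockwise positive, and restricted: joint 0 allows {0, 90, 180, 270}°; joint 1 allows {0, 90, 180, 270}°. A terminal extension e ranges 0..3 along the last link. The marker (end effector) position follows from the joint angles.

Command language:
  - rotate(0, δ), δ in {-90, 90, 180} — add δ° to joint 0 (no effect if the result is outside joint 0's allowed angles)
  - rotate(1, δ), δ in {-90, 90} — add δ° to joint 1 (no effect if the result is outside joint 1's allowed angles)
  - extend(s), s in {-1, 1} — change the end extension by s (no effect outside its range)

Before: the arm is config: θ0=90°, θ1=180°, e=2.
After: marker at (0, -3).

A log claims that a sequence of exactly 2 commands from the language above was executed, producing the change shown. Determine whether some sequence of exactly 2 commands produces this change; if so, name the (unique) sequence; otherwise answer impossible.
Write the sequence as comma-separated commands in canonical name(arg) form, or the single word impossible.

extend(1), extend(1)

begin: config: θ0=90°, θ1=180°, e=2
step 1 (extend(1)): config: θ0=90°, θ1=180°, e=3
step 2 (extend(1)): config: θ0=90°, θ1=180°, e=3
uniquely the one of 49 2-step routes that fits.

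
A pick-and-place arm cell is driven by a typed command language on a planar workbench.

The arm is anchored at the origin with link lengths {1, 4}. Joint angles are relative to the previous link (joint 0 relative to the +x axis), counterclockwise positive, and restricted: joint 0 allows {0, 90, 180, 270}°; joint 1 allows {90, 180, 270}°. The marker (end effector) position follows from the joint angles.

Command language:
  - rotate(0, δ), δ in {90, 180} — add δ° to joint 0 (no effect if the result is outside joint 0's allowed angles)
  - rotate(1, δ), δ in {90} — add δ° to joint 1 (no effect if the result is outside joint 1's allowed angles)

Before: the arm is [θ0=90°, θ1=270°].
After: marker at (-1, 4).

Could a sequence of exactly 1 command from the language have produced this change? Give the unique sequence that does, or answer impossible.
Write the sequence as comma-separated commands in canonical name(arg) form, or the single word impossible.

t0: [θ0=90°, θ1=270°]
[1] after rotate(0, 90): [θ0=180°, θ1=270°]
all 3 alternatives checked — unique.

rotate(0, 90)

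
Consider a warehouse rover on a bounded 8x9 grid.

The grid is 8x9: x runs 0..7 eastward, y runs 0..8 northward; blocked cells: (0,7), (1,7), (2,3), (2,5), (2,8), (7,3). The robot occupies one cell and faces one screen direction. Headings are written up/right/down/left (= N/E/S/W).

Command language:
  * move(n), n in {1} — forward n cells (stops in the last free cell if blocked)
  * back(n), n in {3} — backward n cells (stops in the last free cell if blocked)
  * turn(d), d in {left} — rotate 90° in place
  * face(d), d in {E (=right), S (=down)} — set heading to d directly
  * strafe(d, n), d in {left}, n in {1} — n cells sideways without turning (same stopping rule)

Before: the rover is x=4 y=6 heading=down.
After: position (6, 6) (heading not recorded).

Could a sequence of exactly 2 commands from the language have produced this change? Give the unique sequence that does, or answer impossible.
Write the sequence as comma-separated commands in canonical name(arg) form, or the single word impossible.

from: x=4 y=6 heading=down
[1] after strafe(left, 1): x=5 y=6 heading=down
[2] after strafe(left, 1): x=6 y=6 heading=down
no rival 2-sequence matches.

strafe(left, 1), strafe(left, 1)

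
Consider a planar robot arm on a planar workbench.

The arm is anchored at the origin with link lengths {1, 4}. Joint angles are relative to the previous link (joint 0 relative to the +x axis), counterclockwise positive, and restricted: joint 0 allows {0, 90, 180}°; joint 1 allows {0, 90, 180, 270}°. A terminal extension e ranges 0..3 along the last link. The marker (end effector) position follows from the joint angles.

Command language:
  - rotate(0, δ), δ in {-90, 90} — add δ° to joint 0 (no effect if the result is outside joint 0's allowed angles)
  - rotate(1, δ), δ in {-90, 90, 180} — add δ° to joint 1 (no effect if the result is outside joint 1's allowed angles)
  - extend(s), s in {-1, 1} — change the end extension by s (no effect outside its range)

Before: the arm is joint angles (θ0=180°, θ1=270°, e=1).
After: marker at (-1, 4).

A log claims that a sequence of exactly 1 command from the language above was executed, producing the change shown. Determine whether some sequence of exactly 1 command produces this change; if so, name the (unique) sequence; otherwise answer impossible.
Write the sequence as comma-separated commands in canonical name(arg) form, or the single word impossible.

start: joint angles (θ0=180°, θ1=270°, e=1)
[1] after extend(-1): joint angles (θ0=180°, θ1=270°, e=0)
uniquely the one of 7 1-step routes that fits.

extend(-1)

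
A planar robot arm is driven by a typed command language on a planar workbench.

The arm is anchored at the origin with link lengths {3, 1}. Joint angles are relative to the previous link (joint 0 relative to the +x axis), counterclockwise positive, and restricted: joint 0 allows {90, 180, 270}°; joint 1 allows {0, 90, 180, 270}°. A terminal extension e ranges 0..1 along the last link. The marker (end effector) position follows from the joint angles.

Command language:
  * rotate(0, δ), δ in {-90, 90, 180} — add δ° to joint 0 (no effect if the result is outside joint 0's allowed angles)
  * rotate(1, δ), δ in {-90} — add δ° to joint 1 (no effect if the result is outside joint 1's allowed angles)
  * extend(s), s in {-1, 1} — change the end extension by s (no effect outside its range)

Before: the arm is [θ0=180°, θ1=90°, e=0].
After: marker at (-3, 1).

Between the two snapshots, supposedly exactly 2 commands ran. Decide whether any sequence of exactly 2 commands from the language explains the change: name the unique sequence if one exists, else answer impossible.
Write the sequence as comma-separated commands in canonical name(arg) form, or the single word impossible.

initial: [θ0=180°, θ1=90°, e=0]
1. rotate(1, -90) → [θ0=180°, θ1=0°, e=0]
2. rotate(1, -90) → [θ0=180°, θ1=270°, e=0]
no rival 2-sequence matches.

rotate(1, -90), rotate(1, -90)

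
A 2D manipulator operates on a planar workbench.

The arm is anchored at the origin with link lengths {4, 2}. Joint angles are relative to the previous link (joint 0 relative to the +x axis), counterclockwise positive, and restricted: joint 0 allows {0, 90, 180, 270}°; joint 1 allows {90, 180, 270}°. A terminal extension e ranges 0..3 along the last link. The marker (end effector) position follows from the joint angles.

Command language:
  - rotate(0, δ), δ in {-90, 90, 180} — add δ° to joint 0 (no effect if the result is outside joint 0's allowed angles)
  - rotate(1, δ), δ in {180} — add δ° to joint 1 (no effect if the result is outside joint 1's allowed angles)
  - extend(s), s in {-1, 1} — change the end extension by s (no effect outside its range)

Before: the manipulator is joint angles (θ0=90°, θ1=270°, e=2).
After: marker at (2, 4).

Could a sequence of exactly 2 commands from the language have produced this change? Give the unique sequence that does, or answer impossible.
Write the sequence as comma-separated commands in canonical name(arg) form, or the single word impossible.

t0: joint angles (θ0=90°, θ1=270°, e=2)
t=1 extend(-1) ⇒ joint angles (θ0=90°, θ1=270°, e=1)
t=2 extend(-1) ⇒ joint angles (θ0=90°, θ1=270°, e=0)
no other 2-command option fits: unique.

extend(-1), extend(-1)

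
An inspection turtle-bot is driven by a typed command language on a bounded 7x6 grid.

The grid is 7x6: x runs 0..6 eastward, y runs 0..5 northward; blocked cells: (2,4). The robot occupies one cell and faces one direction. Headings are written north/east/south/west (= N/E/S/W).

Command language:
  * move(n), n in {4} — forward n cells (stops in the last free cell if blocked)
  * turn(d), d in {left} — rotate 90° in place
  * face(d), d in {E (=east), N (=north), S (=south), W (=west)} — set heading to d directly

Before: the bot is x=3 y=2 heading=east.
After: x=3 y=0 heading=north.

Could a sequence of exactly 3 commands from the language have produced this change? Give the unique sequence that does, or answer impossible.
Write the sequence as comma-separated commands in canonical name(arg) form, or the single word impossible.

face(S), move(4), face(N)

key: order matters: swapping face(S) and face(N) lands elsewhere
from: x=3 y=2 heading=east
step 1 (face(S)): x=3 y=2 heading=south
step 2 (move(4)): x=3 y=0 heading=south
step 3 (face(N)): x=3 y=0 heading=north
no rival 3-sequence matches.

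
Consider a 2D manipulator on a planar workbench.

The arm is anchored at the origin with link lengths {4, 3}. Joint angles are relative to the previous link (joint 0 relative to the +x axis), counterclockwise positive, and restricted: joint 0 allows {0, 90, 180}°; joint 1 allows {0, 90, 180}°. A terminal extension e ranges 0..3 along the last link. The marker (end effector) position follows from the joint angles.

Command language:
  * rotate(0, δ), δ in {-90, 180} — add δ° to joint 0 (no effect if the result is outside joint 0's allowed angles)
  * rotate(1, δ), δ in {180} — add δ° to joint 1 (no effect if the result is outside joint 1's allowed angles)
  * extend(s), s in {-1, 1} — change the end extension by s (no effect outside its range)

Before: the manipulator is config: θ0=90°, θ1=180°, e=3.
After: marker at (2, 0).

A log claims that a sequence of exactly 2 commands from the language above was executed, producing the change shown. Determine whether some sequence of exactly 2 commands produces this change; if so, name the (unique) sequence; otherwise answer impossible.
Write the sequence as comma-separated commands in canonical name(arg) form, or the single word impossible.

rotate(0, -90), rotate(0, 180)

key: order matters: swapping rotate(0, -90) and rotate(0, 180) lands elsewhere
initial: config: θ0=90°, θ1=180°, e=3
t=1 rotate(0, -90) ⇒ config: θ0=0°, θ1=180°, e=3
t=2 rotate(0, 180) ⇒ config: θ0=180°, θ1=180°, e=3
no rival 2-sequence matches.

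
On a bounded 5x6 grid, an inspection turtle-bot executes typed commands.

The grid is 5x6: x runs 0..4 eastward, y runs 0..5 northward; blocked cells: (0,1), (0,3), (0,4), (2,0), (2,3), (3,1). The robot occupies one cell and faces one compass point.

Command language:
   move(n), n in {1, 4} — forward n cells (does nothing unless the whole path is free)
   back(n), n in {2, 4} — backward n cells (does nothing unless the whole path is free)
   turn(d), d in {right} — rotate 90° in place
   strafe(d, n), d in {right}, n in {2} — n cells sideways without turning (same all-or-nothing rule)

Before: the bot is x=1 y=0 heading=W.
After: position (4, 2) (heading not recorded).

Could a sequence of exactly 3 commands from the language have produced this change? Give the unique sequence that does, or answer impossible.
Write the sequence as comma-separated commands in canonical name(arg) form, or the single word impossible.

key: running back(4) before strafe(right, 2) would end elsewhere — order is forced
t0: x=1 y=0 heading=W
t=1 strafe(right, 2) ⇒ x=1 y=2 heading=W
t=2 move(1) ⇒ x=0 y=2 heading=W
t=3 back(4) ⇒ x=4 y=2 heading=W
no other 3-command option fits: unique.

strafe(right, 2), move(1), back(4)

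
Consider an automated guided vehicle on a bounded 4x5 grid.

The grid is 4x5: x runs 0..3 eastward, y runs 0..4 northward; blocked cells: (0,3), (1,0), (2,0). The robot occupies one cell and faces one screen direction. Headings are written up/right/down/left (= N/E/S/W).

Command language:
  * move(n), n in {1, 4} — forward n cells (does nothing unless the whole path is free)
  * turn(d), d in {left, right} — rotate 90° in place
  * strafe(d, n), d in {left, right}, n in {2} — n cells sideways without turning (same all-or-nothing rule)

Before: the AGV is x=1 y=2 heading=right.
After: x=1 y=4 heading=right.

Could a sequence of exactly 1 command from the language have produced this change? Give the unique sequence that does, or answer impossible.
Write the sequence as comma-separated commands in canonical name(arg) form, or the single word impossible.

key: heading stays E — the single command does not turn
start: x=1 y=2 heading=right
t=1 strafe(left, 2) ⇒ x=1 y=4 heading=right
uniquely the one of 6 1-step routes that fits.

strafe(left, 2)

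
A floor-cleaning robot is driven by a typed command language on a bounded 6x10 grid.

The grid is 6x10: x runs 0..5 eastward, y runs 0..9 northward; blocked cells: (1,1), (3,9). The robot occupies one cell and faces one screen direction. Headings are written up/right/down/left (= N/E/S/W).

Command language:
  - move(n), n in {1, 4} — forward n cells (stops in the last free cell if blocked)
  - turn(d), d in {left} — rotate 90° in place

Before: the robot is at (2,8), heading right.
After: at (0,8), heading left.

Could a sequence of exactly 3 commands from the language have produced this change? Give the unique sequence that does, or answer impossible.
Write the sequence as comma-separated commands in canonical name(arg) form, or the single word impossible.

turn(left), turn(left), move(4)

key: order matters: swapping turn(left) and move(4) lands elsewhere
initial: at (2,8), heading right
t=1 turn(left) ⇒ at (2,8), heading up
t=2 turn(left) ⇒ at (2,8), heading left
t=3 move(4) ⇒ at (0,8), heading left
no rival 3-sequence matches.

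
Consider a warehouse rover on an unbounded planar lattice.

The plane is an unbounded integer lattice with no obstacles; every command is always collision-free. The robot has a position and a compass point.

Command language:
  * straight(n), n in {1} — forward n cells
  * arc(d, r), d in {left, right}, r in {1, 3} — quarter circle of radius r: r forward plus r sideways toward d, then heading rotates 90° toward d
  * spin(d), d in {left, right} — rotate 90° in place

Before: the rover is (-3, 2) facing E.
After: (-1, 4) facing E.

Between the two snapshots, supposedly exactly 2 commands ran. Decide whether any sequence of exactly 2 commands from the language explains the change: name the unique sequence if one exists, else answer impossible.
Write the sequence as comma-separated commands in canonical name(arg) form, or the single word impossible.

arc(left, 1), arc(right, 1)

key: still facing E at the end — net rotation zero over 2 steps
start: (-3, 2) facing E
t=1 arc(left, 1) ⇒ (-2, 3) facing N
t=2 arc(right, 1) ⇒ (-1, 4) facing E
no other 2-command option fits: unique.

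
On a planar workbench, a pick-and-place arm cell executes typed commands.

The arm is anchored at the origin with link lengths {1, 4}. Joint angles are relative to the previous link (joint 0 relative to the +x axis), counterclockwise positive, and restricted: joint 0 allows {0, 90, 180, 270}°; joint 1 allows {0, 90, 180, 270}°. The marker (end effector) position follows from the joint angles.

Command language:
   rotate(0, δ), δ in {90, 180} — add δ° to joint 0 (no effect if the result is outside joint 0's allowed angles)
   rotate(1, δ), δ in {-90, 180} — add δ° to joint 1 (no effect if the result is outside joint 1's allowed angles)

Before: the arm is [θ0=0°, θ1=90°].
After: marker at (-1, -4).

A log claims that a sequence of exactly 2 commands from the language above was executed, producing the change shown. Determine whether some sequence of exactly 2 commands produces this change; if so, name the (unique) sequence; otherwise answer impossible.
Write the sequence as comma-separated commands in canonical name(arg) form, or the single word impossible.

rotate(0, 90), rotate(0, 90)

start: [θ0=0°, θ1=90°]
step 1 (rotate(0, 90)): [θ0=90°, θ1=90°]
step 2 (rotate(0, 90)): [θ0=180°, θ1=90°]
no other 2-command option fits: unique.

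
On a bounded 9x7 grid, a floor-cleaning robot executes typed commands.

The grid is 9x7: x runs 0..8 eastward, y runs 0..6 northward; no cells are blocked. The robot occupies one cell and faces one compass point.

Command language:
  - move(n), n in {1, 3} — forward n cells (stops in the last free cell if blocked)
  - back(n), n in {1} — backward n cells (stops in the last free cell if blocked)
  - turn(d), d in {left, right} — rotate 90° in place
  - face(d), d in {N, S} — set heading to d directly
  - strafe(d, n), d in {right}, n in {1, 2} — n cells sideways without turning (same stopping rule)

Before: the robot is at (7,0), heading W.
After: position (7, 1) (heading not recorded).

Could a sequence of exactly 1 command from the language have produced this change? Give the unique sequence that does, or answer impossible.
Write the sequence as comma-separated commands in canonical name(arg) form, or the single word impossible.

strafe(right, 1)

from: at (7,0), heading W
1. strafe(right, 1) → at (7,1), heading W
all 9 alternatives checked — unique.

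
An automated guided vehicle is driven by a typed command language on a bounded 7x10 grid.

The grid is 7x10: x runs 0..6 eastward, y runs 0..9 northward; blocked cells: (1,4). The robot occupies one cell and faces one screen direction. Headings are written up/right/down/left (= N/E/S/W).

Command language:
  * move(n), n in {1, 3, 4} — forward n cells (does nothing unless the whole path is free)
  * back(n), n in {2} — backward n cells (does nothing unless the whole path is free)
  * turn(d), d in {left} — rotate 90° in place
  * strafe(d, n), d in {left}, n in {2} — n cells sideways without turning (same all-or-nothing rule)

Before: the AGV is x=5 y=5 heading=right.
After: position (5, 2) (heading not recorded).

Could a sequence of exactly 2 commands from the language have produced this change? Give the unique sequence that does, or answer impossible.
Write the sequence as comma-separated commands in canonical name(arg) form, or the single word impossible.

impossible

checked all 2-command options: none fits.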